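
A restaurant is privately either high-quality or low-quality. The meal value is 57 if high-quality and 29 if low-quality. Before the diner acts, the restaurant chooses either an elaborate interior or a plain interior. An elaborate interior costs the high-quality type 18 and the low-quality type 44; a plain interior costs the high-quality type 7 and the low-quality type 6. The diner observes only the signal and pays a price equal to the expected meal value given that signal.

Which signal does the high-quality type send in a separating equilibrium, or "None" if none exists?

Try high-quality → elaborate interior, low-quality → plain interior:
  If types separate, elaborate interior earns payment 57 and plain interior earns 29.
  High-quality: elaborate interior gives 57 − 18 = 39; plain interior gives 29 − 7 = 22. No deviation. ✓
  Low-quality: plain interior gives 29 − 6 = 23; elaborate interior gives 57 − 44 = 13. No deviation. ✓
Both hold — the high-quality type sends elaborate interior.

elaborate interior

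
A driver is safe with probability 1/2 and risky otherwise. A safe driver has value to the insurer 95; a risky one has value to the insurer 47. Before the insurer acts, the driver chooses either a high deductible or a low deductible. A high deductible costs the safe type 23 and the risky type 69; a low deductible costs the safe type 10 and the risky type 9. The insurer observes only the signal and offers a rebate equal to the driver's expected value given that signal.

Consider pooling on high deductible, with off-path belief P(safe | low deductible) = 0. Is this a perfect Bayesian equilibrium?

At the pooled signal (high deductible) the insurer holds the prior 1/2 and pays 1/2·95 + 1/2·47 = 71. Off-path (low deductible) belief 0 gives 0·95 + 1·47 = 47.
Safe: high deductible gives 71 − 23 = 48; low deductible gives 47 − 10 = 37. Stays. ✓
Risky: high deductible gives 71 − 69 = 2; low deductible gives 47 − 9 = 38. Deviates. ✗

No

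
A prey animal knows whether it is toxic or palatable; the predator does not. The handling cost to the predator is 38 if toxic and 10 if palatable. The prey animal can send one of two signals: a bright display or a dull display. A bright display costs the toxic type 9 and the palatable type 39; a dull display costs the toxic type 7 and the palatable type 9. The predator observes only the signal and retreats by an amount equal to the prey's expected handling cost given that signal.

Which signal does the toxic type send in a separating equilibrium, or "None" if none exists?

bright display

Try toxic → bright display, palatable → dull display:
  If types separate, bright display earns payment 38 and dull display earns 10.
  Toxic: bright display gives 38 − 9 = 29; dull display gives 10 − 7 = 3. No deviation. ✓
  Palatable: dull display gives 10 − 9 = 1; bright display gives 38 − 39 = -1. No deviation. ✓
Both hold — the toxic type sends bright display.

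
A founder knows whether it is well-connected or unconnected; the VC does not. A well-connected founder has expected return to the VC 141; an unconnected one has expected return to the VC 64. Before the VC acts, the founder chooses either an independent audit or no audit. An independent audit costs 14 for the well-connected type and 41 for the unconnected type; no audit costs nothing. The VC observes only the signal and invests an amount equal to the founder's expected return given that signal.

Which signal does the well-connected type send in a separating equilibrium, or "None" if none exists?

None

Try well-connected → audit, unconnected → no audit:
  If types separate, audit earns payment 141 and no audit earns 64.
  Well-connected: audit gives 141 − 14 = 127; no audit gives 64 − 0 = 64. No deviation. ✓
  Unconnected: no audit gives 64 − 0 = 64; audit gives 141 − 41 = 100. Would deviate. ✗
Try well-connected → no audit, unconnected → audit:
  If types separate, no audit earns payment 141 and audit earns 64.
  Well-connected: no audit gives 141 − 0 = 141; audit gives 64 − 14 = 50. No deviation. ✓
  Unconnected: audit gives 64 − 41 = 23; no audit gives 141 − 0 = 141. Would deviate. ✗
Neither assignment is incentive-compatible.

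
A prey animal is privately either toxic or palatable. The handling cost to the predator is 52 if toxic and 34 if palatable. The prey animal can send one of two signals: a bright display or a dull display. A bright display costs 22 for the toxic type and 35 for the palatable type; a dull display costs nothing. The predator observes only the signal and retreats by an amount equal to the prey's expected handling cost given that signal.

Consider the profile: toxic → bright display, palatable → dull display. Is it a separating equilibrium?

Under separation the predator infers type exactly: bright display → toxic (pays 52), dull display → palatable (pays 34).
Toxic: bright display gives 52 − 22 = 30; dull display gives 34 − 0 = 34. Would deviate. ✗
Palatable: dull display gives 34 − 0 = 34; bright display gives 52 − 35 = 17. No deviation. ✓

No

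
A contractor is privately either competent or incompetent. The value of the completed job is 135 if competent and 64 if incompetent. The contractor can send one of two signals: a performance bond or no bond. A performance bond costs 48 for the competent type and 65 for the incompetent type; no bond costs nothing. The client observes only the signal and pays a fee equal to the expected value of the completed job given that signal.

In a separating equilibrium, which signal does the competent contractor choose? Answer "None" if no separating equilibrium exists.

None

Try competent → bond, incompetent → no bond:
  Under separation the client infers type exactly: bond → competent (pays 135), no bond → incompetent (pays 64).
  Competent: bond gives 135 − 48 = 87; no bond gives 64 − 0 = 64. No deviation. ✓
  Incompetent: no bond gives 64 − 0 = 64; bond gives 135 − 65 = 70. Would deviate. ✗
Try competent → no bond, incompetent → bond:
  Under separation the client infers type exactly: no bond → competent (pays 135), bond → incompetent (pays 64).
  Competent: no bond gives 135 − 0 = 135; bond gives 64 − 48 = 16. No deviation. ✓
  Incompetent: bond gives 64 − 65 = -1; no bond gives 135 − 0 = 135. Would deviate. ✗
Neither assignment is incentive-compatible.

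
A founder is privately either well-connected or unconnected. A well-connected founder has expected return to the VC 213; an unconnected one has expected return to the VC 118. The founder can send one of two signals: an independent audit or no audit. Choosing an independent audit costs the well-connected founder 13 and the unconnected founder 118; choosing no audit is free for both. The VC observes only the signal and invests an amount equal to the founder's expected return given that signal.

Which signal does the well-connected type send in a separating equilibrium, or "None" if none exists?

Try well-connected → audit, unconnected → no audit:
  If types separate, audit earns payment 213 and no audit earns 118.
  Well-connected: audit gives 213 − 13 = 200; no audit gives 118 − 0 = 118. No deviation. ✓
  Unconnected: no audit gives 118 − 0 = 118; audit gives 213 − 118 = 95. No deviation. ✓
Both hold — the well-connected type sends audit.

audit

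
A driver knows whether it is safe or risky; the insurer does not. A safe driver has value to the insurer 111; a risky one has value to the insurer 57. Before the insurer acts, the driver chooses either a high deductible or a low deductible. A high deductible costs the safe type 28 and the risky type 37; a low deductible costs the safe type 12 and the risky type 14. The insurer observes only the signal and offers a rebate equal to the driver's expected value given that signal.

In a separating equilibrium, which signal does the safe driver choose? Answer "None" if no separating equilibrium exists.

Try safe → high deductible, risky → low deductible:
  If types separate, high deductible earns payment 111 and low deductible earns 57.
  Safe: high deductible gives 111 − 28 = 83; low deductible gives 57 − 12 = 45. No deviation. ✓
  Risky: low deductible gives 57 − 14 = 43; high deductible gives 111 − 37 = 74. Would deviate. ✗
Try safe → low deductible, risky → high deductible:
  If types separate, low deductible earns payment 111 and high deductible earns 57.
  Safe: low deductible gives 111 − 12 = 99; high deductible gives 57 − 28 = 29. No deviation. ✓
  Risky: high deductible gives 57 − 37 = 20; low deductible gives 111 − 14 = 97. Would deviate. ✗
Neither assignment is incentive-compatible.

None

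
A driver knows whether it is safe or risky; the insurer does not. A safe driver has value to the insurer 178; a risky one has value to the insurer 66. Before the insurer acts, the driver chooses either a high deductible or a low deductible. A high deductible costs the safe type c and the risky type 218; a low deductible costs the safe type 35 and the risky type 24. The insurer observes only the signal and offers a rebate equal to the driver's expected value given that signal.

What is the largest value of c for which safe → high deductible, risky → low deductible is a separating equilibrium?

Under separation: high deductible → safe (pays 178); low deductible → risky (pays 66).
Risky: 66 − 24 = 42 ≥ 178 − 218 = -40. Holds regardless of c. ✓
Safe: 178 − c ≥ 66 − 35, so c ≤ 178 − 31 = 147.

147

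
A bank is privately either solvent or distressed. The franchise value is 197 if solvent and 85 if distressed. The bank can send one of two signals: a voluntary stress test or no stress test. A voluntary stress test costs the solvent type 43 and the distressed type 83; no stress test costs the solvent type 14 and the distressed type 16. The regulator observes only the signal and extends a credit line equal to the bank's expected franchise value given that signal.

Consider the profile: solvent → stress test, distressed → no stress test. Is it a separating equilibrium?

If types separate, stress test earns payment 197 and no stress test earns 85.
Solvent: stress test gives 197 − 43 = 154; no stress test gives 85 − 14 = 71. No deviation. ✓
Distressed: no stress test gives 85 − 16 = 69; stress test gives 197 − 83 = 114. Would deviate. ✗

No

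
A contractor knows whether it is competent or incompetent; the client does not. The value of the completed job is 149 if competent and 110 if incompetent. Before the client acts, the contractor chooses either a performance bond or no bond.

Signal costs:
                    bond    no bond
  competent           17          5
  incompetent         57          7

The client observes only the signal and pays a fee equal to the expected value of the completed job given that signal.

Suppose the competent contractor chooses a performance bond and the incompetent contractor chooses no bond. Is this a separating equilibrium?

If types separate, bond earns payment 149 and no bond earns 110.
Competent: bond gives 149 − 17 = 132; no bond gives 110 − 5 = 105. No deviation. ✓
Incompetent: no bond gives 110 − 7 = 103; bond gives 149 − 57 = 92. No deviation. ✓
Both incentive constraints hold.

Yes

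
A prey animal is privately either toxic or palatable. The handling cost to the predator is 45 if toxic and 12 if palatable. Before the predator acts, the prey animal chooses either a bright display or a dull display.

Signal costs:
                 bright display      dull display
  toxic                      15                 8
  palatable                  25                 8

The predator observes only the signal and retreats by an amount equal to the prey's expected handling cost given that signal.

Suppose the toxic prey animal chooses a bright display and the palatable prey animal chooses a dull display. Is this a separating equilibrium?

Under separation the predator infers type exactly: bright display → toxic (pays 45), dull display → palatable (pays 12).
Toxic: bright display gives 45 − 15 = 30; dull display gives 12 − 8 = 4. No deviation. ✓
Palatable: dull display gives 12 − 8 = 4; bright display gives 45 − 25 = 20. Would deviate. ✗

No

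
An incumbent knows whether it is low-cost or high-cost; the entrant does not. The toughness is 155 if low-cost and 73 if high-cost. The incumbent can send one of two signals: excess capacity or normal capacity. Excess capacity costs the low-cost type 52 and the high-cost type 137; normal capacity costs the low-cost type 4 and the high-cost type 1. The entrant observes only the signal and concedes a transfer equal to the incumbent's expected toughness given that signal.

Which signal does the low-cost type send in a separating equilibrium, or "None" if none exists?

excess capacity

Try low-cost → excess capacity, high-cost → normal capacity:
  If types separate, excess capacity earns payment 155 and normal capacity earns 73.
  Low-cost: excess capacity gives 155 − 52 = 103; normal capacity gives 73 − 4 = 69. No deviation. ✓
  High-cost: normal capacity gives 73 − 1 = 72; excess capacity gives 155 − 137 = 18. No deviation. ✓
Both hold — the low-cost type sends excess capacity.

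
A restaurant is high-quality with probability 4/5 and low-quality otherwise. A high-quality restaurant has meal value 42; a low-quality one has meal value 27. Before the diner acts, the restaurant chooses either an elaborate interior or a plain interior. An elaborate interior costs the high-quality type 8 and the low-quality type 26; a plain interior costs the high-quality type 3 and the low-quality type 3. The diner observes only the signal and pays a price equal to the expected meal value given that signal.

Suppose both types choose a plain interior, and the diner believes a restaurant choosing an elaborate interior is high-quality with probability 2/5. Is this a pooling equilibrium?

Yes

On the equilibrium path (plain interior) the diner holds the prior 4/5 and pays 4/5·42 + 1/5·27 = 39. Off-path (elaborate interior) belief 2/5 gives 2/5·42 + 3/5·27 = 33.
High-quality: plain interior gives 39 − 3 = 36; elaborate interior gives 33 − 8 = 25. Stays. ✓
Low-quality: plain interior gives 39 − 3 = 36; elaborate interior gives 33 − 26 = 7. Stays. ✓
Beliefs are Bayes-consistent on-path and both types best-respond.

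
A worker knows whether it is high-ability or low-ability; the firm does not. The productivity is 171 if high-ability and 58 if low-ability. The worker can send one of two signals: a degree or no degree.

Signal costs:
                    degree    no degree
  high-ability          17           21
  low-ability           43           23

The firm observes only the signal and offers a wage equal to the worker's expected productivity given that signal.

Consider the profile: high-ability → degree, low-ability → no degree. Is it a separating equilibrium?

No

If types separate, degree earns payment 171 and no degree earns 58.
High-ability: degree gives 171 − 17 = 154; no degree gives 58 − 21 = 37. No deviation. ✓
Low-ability: no degree gives 58 − 23 = 35; degree gives 171 − 43 = 128. Would deviate. ✗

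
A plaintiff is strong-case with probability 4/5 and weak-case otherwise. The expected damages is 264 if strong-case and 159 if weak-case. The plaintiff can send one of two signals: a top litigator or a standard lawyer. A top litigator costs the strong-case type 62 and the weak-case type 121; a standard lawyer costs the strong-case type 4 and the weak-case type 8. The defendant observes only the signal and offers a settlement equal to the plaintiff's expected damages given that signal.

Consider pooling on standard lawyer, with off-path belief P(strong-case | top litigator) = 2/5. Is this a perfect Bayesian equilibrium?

At the pooled signal (standard lawyer) the defendant holds the prior 4/5 and pays 4/5·264 + 1/5·159 = 243. Off-path (top litigator) belief 2/5 gives 2/5·264 + 3/5·159 = 201.
Strong-case: standard lawyer gives 243 − 4 = 239; top litigator gives 201 − 62 = 139. Stays. ✓
Weak-case: standard lawyer gives 243 − 8 = 235; top litigator gives 201 − 121 = 80. Stays. ✓

Yes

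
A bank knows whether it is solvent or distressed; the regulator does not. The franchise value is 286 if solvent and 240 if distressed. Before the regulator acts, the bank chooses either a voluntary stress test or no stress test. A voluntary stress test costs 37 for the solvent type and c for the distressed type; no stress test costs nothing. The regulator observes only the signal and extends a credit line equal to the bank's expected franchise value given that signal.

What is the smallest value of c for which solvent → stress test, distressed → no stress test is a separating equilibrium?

46

Under separation: stress test → solvent (pays 286); no stress test → distressed (pays 240).
Solvent: 286 − 37 = 249 ≥ 240 − 0 = 240. Holds regardless of c. ✓
Distressed: 240 − 0 ≥ 286 − c, so c ≥ 286 − 240 = 46.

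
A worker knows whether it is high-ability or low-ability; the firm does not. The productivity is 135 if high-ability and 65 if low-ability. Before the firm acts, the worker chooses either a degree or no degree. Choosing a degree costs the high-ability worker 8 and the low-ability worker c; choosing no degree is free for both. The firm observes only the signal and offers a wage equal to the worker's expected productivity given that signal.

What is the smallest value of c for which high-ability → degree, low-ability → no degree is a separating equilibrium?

70

Under separation: degree → high-ability (pays 135); no degree → low-ability (pays 65).
High-ability: 135 − 8 = 127 ≥ 65 − 0 = 65. Holds regardless of c. ✓
Low-ability: 65 − 0 ≥ 135 − c, so c ≥ 135 − 65 = 70.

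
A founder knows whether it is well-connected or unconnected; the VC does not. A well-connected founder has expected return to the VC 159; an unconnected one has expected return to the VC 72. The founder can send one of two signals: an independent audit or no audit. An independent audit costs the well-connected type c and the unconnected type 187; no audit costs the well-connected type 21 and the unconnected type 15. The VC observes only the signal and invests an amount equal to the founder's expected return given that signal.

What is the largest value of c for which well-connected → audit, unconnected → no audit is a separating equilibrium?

108

Under separation: audit → well-connected (pays 159); no audit → unconnected (pays 72).
Unconnected: 72 − 15 = 57 ≥ 159 − 187 = -28. Holds regardless of c. ✓
Well-connected: 159 − c ≥ 72 − 21, so c ≤ 159 − 51 = 108.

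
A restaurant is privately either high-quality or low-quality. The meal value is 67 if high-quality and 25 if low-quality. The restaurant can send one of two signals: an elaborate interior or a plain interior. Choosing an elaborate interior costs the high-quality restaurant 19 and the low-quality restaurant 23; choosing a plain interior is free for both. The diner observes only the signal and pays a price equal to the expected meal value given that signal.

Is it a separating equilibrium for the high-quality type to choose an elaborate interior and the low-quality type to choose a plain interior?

If types separate, elaborate interior earns payment 67 and plain interior earns 25.
High-quality: elaborate interior gives 67 − 19 = 48; plain interior gives 25 − 0 = 25. No deviation. ✓
Low-quality: plain interior gives 25 − 0 = 25; elaborate interior gives 67 − 23 = 44. Would deviate. ✗

No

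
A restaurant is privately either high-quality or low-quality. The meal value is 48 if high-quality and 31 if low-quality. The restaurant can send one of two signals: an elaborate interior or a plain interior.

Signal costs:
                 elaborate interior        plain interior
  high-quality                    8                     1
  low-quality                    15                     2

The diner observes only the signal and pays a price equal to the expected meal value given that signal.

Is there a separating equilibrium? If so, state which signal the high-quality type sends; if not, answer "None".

Try high-quality → elaborate interior, low-quality → plain interior:
  Under separation the diner infers type exactly: elaborate interior → high-quality (pays 48), plain interior → low-quality (pays 31).
  High-quality: elaborate interior gives 48 − 8 = 40; plain interior gives 31 − 1 = 30. No deviation. ✓
  Low-quality: plain interior gives 31 − 2 = 29; elaborate interior gives 48 − 15 = 33. Would deviate. ✗
Try high-quality → plain interior, low-quality → elaborate interior:
  Under separation the diner infers type exactly: plain interior → high-quality (pays 48), elaborate interior → low-quality (pays 31).
  High-quality: plain interior gives 48 − 1 = 47; elaborate interior gives 31 − 8 = 23. No deviation. ✓
  Low-quality: elaborate interior gives 31 − 15 = 16; plain interior gives 48 − 2 = 46. Would deviate. ✗
Neither assignment is incentive-compatible.

None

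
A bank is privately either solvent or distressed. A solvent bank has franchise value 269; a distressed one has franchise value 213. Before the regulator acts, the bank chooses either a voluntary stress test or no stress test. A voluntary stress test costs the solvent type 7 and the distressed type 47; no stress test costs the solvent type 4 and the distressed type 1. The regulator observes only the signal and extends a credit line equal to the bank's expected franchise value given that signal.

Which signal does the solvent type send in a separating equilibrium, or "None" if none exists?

Try solvent → stress test, distressed → no stress test:
  Under separation the regulator infers type exactly: stress test → solvent (pays 269), no stress test → distressed (pays 213).
  Solvent: stress test gives 269 − 7 = 262; no stress test gives 213 − 4 = 209. No deviation. ✓
  Distressed: no stress test gives 213 − 1 = 212; stress test gives 269 − 47 = 222. Would deviate. ✗
Try solvent → no stress test, distressed → stress test:
  Under separation the regulator infers type exactly: no stress test → solvent (pays 269), stress test → distressed (pays 213).
  Solvent: no stress test gives 269 − 4 = 265; stress test gives 213 − 7 = 206. No deviation. ✓
  Distressed: stress test gives 213 − 47 = 166; no stress test gives 269 − 1 = 268. Would deviate. ✗
Neither assignment is incentive-compatible.

None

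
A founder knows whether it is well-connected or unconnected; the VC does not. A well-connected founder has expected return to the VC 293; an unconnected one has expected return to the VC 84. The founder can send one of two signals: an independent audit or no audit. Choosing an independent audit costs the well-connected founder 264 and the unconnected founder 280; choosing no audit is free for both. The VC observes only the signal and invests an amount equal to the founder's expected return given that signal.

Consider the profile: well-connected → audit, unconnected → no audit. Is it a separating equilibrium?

Under separation the VC infers type exactly: audit → well-connected (pays 293), no audit → unconnected (pays 84).
Well-connected: audit gives 293 − 264 = 29; no audit gives 84 − 0 = 84. Would deviate. ✗
Unconnected: no audit gives 84 − 0 = 84; audit gives 293 − 280 = 13. No deviation. ✓

No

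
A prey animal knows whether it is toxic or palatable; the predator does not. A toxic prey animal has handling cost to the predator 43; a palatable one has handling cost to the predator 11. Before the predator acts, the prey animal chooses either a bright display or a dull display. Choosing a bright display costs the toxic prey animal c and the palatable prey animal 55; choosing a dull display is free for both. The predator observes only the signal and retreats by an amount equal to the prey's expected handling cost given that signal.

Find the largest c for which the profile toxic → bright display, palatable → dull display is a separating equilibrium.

Under separation: bright display → toxic (pays 43); dull display → palatable (pays 11).
Palatable: 11 − 0 = 11 ≥ 43 − 55 = -12. Holds regardless of c. ✓
Toxic: 43 − c ≥ 11 − 0, so c ≤ 43 − 11 = 32.

32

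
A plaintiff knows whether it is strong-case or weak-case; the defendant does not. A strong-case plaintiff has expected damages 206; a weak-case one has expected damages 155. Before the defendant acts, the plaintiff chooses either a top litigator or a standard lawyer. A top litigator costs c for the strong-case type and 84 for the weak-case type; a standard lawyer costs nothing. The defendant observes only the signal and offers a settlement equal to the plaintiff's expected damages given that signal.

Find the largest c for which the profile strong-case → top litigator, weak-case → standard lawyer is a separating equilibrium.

51

Under separation: top litigator → strong-case (pays 206); standard lawyer → weak-case (pays 155).
Weak-case: 155 − 0 = 155 ≥ 206 − 84 = 122. Holds regardless of c. ✓
Strong-case: 206 − c ≥ 155 − 0, so c ≤ 206 − 155 = 51.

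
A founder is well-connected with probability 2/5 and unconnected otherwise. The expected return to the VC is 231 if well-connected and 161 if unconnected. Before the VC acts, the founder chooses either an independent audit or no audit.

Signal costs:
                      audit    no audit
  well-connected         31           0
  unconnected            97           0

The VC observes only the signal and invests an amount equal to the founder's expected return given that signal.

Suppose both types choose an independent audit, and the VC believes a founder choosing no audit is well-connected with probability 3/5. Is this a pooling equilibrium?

No

At the pooled signal (audit) the VC holds the prior 2/5 and pays 2/5·231 + 3/5·161 = 189. Off-path (no audit) belief 3/5 gives 3/5·231 + 2/5·161 = 203.
Well-connected: audit gives 189 − 31 = 158; no audit gives 203 − 0 = 203. Deviates. ✗
Unconnected: audit gives 189 − 97 = 92; no audit gives 203 − 0 = 203. Deviates. ✗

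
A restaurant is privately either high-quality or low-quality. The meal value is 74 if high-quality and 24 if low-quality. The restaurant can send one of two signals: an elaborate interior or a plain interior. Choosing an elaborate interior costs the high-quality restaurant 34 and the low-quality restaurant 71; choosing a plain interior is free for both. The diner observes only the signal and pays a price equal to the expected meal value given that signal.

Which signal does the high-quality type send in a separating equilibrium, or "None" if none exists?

Try high-quality → elaborate interior, low-quality → plain interior:
  If types separate, elaborate interior earns payment 74 and plain interior earns 24.
  High-quality: elaborate interior gives 74 − 34 = 40; plain interior gives 24 − 0 = 24. No deviation. ✓
  Low-quality: plain interior gives 24 − 0 = 24; elaborate interior gives 74 − 71 = 3. No deviation. ✓
Both hold — the high-quality type sends elaborate interior.

elaborate interior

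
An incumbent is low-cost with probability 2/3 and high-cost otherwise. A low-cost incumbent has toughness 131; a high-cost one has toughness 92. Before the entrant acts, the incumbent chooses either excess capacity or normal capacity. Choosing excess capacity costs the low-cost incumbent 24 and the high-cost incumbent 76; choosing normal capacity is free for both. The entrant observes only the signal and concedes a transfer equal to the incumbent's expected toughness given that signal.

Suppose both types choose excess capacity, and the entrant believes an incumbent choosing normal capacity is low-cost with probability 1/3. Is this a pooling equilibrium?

No

On the equilibrium path (excess capacity) the entrant holds the prior 2/3 and pays 2/3·131 + 1/3·92 = 118. Off-path (normal capacity) belief 1/3 gives 1/3·131 + 2/3·92 = 105.
Low-cost: excess capacity gives 118 − 24 = 94; normal capacity gives 105 − 0 = 105. Deviates. ✗
High-cost: excess capacity gives 118 − 76 = 42; normal capacity gives 105 − 0 = 105. Deviates. ✗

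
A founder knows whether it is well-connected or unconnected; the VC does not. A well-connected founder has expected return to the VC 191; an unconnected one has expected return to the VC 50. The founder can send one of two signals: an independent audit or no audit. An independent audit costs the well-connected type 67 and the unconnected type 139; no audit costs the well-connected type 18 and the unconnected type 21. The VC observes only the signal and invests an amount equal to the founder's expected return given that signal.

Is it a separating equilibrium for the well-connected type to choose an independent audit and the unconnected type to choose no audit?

If types separate, audit earns payment 191 and no audit earns 50.
Well-connected: audit gives 191 − 67 = 124; no audit gives 50 − 18 = 32. No deviation. ✓
Unconnected: no audit gives 50 − 21 = 29; audit gives 191 − 139 = 52. Would deviate. ✗

No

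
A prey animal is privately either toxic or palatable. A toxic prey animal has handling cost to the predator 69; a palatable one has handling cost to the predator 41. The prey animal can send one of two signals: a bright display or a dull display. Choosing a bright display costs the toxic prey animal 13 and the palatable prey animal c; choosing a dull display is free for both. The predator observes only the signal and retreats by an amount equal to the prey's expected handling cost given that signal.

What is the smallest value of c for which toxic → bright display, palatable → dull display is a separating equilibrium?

28

Under separation: bright display → toxic (pays 69); dull display → palatable (pays 41).
Toxic: 69 − 13 = 56 ≥ 41 − 0 = 41. Holds regardless of c. ✓
Palatable: 41 − 0 ≥ 69 − c, so c ≥ 69 − 41 = 28.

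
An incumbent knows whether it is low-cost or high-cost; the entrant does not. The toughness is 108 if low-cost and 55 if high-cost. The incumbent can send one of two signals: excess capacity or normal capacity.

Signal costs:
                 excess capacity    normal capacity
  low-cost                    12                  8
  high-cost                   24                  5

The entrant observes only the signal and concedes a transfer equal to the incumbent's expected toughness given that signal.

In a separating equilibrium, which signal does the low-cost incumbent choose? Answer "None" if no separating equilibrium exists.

None

Try low-cost → excess capacity, high-cost → normal capacity:
  Under separation the entrant infers type exactly: excess capacity → low-cost (pays 108), normal capacity → high-cost (pays 55).
  Low-cost: excess capacity gives 108 − 12 = 96; normal capacity gives 55 − 8 = 47. No deviation. ✓
  High-cost: normal capacity gives 55 − 5 = 50; excess capacity gives 108 − 24 = 84. Would deviate. ✗
Try low-cost → normal capacity, high-cost → excess capacity:
  Under separation the entrant infers type exactly: normal capacity → low-cost (pays 108), excess capacity → high-cost (pays 55).
  Low-cost: normal capacity gives 108 − 8 = 100; excess capacity gives 55 − 12 = 43. No deviation. ✓
  High-cost: excess capacity gives 55 − 24 = 31; normal capacity gives 108 − 5 = 103. Would deviate. ✗
Neither assignment is incentive-compatible.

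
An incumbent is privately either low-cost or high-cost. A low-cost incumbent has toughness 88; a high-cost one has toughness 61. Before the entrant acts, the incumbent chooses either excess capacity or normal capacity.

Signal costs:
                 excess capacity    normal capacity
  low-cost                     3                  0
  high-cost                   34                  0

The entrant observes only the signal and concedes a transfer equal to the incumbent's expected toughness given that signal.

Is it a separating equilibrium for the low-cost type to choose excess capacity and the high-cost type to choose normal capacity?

If types separate, excess capacity earns payment 88 and normal capacity earns 61.
Low-cost: excess capacity gives 88 − 3 = 85; normal capacity gives 61 − 0 = 61. No deviation. ✓
High-cost: normal capacity gives 61 − 0 = 61; excess capacity gives 88 − 34 = 54. No deviation. ✓
Neither type gains from mimicking the other.

Yes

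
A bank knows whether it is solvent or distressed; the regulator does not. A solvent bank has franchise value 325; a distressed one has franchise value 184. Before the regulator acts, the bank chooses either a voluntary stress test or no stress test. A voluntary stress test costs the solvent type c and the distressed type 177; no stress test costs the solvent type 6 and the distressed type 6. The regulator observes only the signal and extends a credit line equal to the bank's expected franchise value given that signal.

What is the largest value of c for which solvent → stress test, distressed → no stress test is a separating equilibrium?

Under separation: stress test → solvent (pays 325); no stress test → distressed (pays 184).
Distressed: 184 − 6 = 178 ≥ 325 − 177 = 148. Holds regardless of c. ✓
Solvent: 325 − c ≥ 184 − 6, so c ≤ 325 − 178 = 147.

147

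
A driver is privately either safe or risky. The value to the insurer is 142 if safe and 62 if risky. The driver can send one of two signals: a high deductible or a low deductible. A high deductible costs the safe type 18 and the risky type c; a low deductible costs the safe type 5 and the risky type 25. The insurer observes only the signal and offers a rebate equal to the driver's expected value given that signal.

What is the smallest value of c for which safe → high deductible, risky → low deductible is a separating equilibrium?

Under separation: high deductible → safe (pays 142); low deductible → risky (pays 62).
Safe: 142 − 18 = 124 ≥ 62 − 5 = 57. Holds regardless of c. ✓
Risky: 62 − 25 ≥ 142 − c, so c ≥ 142 − 37 = 105.

105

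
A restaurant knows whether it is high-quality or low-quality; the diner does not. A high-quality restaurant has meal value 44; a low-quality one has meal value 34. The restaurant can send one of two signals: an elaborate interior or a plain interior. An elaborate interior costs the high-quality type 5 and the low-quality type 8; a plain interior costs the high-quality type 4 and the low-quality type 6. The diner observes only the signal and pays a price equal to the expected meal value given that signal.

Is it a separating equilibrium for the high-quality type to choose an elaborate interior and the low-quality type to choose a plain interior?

Under separation the diner infers type exactly: elaborate interior → high-quality (pays 44), plain interior → low-quality (pays 34).
High-quality: elaborate interior gives 44 − 5 = 39; plain interior gives 34 − 4 = 30. No deviation. ✓
Low-quality: plain interior gives 34 − 6 = 28; elaborate interior gives 44 − 8 = 36. Would deviate. ✗

No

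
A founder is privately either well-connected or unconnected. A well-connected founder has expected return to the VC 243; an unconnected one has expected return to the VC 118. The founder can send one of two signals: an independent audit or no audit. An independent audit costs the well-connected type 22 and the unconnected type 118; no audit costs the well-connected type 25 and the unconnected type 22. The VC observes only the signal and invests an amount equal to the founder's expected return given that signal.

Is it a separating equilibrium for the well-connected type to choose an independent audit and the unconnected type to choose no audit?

No

If types separate, audit earns payment 243 and no audit earns 118.
Well-connected: audit gives 243 − 22 = 221; no audit gives 118 − 25 = 93. No deviation. ✓
Unconnected: no audit gives 118 − 22 = 96; audit gives 243 − 118 = 125. Would deviate. ✗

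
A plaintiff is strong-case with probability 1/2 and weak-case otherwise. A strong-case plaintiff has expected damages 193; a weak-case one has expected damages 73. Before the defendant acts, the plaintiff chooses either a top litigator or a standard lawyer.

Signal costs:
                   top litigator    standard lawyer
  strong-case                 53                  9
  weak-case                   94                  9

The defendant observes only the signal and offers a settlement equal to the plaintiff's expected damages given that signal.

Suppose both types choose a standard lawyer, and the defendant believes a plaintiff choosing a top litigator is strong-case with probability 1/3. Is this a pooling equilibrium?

Yes

At the pooled signal (standard lawyer) the defendant holds the prior 1/2 and pays 1/2·193 + 1/2·73 = 133. Off-path (top litigator) belief 1/3 gives 1/3·193 + 2/3·73 = 113.
Strong-case: standard lawyer gives 133 − 9 = 124; top litigator gives 113 − 53 = 60. Stays. ✓
Weak-case: standard lawyer gives 133 − 9 = 124; top litigator gives 113 − 94 = 19. Stays. ✓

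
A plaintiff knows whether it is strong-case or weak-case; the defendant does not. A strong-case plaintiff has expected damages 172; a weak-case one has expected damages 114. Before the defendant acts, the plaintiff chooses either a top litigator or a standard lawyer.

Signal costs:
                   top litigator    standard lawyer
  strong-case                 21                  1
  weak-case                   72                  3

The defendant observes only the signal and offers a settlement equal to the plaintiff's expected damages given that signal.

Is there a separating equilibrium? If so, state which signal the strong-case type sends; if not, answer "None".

top litigator

Try strong-case → top litigator, weak-case → standard lawyer:
  If types separate, top litigator earns payment 172 and standard lawyer earns 114.
  Strong-case: top litigator gives 172 − 21 = 151; standard lawyer gives 114 − 1 = 113. No deviation. ✓
  Weak-case: standard lawyer gives 114 − 3 = 111; top litigator gives 172 − 72 = 100. No deviation. ✓
Both hold — the strong-case type sends top litigator.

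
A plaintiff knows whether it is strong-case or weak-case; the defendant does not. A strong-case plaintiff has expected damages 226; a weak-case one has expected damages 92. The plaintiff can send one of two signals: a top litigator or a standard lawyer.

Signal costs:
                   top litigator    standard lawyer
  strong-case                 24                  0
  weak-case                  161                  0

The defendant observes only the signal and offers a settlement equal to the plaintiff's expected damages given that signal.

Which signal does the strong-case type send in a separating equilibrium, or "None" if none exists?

Try strong-case → top litigator, weak-case → standard lawyer:
  Under separation the defendant infers type exactly: top litigator → strong-case (pays 226), standard lawyer → weak-case (pays 92).
  Strong-case: top litigator gives 226 − 24 = 202; standard lawyer gives 92 − 0 = 92. No deviation. ✓
  Weak-case: standard lawyer gives 92 − 0 = 92; top litigator gives 226 − 161 = 65. No deviation. ✓
Both hold — the strong-case type sends top litigator.

top litigator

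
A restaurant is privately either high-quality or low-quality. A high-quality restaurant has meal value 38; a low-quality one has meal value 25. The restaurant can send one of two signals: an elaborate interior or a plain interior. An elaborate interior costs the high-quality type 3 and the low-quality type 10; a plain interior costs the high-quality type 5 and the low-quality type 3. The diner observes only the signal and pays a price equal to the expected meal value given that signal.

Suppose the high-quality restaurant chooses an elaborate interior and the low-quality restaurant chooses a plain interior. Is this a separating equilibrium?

No

If types separate, elaborate interior earns payment 38 and plain interior earns 25.
High-quality: elaborate interior gives 38 − 3 = 35; plain interior gives 25 − 5 = 20. No deviation. ✓
Low-quality: plain interior gives 25 − 3 = 22; elaborate interior gives 38 − 10 = 28. Would deviate. ✗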